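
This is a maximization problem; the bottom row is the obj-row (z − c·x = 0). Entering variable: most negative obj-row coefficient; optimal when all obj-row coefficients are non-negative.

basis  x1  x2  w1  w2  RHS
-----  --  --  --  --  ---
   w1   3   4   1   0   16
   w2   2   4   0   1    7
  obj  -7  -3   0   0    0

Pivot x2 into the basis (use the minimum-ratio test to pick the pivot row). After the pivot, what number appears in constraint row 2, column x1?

Ratio test on column x2 — row 1: 16/4 = 4; row 2: 7/4 = 7/4. Minimum is 7/4 at row 2 (w2 leaves); pivot element 4.
Divide row 2 by 4; eliminate column x2 from the other rows.
In the new row 2, the x1 entry is the old entry divided by the pivot: 2/4 = 1/2.

1/2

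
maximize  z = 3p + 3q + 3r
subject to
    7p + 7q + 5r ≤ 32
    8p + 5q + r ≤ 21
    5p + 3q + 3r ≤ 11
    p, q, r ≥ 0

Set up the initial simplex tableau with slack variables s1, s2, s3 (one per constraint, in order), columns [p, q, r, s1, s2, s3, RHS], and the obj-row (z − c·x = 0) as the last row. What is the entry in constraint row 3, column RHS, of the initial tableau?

The RHS of constraint 3 is b_3 = 11.

11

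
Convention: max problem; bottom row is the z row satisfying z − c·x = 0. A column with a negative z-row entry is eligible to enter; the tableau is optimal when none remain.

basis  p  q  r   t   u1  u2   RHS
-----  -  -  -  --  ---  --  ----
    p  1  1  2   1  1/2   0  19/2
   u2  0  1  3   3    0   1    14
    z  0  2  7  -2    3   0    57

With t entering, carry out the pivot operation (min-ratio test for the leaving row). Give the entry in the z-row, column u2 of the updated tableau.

Ratio test on column t — row 1: (19/2)/1 = 19/2; row 2: 14/3 = 14/3. Minimum is 14/3 at row 2 (u2 leaves); pivot element 3.
Divide row 2 by 3; eliminate column t from the other rows.
z-row update in column u2: 0 − (-2)·(1/3) = 2/3.

2/3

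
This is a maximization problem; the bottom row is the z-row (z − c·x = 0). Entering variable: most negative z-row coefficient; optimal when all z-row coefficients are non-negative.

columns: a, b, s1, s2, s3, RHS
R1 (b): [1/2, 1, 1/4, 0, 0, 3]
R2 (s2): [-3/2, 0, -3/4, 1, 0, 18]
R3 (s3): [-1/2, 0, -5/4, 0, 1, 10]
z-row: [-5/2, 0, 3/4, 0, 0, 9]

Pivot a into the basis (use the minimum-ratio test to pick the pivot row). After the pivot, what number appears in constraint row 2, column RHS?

Ratio test on column a — row 1: 3/(1/2) = 6; row 2: entry -3/2 ≤ 0; row 3: entry -1/2 ≤ 0. Minimum is 6 at row 1 (b leaves); pivot element 1/2.
Divide row 1 by 1/2; eliminate column a from the other rows.
Row 2 update in column RHS: 18 − (-3/2)·6 = 27.

27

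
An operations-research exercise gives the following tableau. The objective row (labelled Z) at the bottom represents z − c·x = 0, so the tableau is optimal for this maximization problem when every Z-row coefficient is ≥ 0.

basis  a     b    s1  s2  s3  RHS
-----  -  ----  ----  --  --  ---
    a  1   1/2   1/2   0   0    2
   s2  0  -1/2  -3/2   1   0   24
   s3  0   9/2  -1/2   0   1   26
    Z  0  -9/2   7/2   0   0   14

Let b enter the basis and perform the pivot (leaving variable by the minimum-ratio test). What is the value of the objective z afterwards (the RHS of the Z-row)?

Ratio test on column b — row 1: 2/(1/2) = 4; row 2: entry -1/2 ≤ 0; row 3: 26/(9/2) = 52/9. Minimum is 4 at row 1 (a leaves); pivot element 1/2.
Pivot on row 1; the Z-row RHS becomes 14 − (-9/2)·4 = 32.

32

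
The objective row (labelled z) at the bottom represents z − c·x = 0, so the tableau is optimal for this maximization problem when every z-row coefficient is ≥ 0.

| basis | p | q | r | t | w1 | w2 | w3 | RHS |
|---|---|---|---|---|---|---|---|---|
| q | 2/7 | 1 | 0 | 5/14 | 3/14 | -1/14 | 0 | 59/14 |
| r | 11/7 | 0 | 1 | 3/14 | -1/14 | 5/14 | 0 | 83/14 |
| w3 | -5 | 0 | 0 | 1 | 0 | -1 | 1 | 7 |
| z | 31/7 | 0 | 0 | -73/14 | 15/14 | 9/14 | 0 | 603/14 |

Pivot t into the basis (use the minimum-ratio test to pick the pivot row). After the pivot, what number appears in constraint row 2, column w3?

-3/14

Ratio test on column t — row 1: (59/14)/(5/14) = 59/5; row 2: (83/14)/(3/14) = 83/3; row 3: 7/1 = 7. Minimum is 7 at row 3 (w3 leaves); pivot element 1.
Divide row 3 by 1; eliminate column t from the other rows.
Row 2 update in column w3: 0 − (3/14)·1 = -3/14.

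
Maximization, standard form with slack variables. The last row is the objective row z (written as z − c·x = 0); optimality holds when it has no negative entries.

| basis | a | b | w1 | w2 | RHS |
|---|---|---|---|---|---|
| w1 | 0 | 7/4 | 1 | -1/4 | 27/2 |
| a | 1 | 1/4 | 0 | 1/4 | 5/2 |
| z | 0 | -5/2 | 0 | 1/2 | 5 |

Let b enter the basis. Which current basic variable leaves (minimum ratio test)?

w1

Column b entries and ratios — w1: (27/2)/(7/4) = 54/7; a: (5/2)/(1/4) = 10.
Smallest ratio is 54/7 in the row of w1, so w1 leaves.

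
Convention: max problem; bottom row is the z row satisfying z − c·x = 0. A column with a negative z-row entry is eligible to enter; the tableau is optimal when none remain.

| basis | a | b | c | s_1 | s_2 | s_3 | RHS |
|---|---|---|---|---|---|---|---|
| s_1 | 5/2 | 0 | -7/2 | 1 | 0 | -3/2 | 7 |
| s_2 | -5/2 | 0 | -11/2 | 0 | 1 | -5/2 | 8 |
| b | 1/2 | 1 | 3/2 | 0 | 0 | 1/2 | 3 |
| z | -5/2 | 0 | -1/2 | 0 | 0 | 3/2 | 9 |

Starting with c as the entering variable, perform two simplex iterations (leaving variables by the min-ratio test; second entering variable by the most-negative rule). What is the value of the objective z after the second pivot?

208/11

Ratio test on column c — row 1: entry -7/2 ≤ 0; row 2: entry -11/2 ≤ 0; row 3: 3/(3/2) = 2. Minimum is 2 at row 3 (b leaves); pivot element 3/2.
Pivot on row 3; the z-row RHS becomes 9 − (-1/2)·2 = 10.
Next entering variable (most negative z-row entry -7/3): a.
Ratio test on column a — row 1: 14/(11/3) = 42/11; row 2: entry -2/3 ≤ 0; row 3: 2/(1/3) = 6. Minimum is 42/11 at row 1 (s_1 leaves); pivot element 11/3.
After the second pivot the z-row RHS is 10 − (-7/3)·(42/11) = 208/11.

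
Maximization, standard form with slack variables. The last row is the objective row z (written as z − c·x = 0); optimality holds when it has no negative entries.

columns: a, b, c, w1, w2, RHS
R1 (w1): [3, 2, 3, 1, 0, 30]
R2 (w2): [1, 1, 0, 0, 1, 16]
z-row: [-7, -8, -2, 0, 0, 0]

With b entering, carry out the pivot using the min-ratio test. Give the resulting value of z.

120

Ratio test on column b — row 1: 30/2 = 15; row 2: 16/1 = 16. Minimum is 15 at row 1 (w1 leaves); pivot element 2.
Pivot on row 1; the z-row RHS becomes 0 − (-8)·15 = 120.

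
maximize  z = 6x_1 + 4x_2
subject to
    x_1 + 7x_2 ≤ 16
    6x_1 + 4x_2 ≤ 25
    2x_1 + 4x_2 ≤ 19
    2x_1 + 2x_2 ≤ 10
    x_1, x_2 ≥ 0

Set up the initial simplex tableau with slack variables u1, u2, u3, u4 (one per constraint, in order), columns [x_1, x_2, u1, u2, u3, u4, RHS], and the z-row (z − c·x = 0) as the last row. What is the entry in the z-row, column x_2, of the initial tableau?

The z-row carries the negated objective coefficients: the x_2 entry is -4.

-4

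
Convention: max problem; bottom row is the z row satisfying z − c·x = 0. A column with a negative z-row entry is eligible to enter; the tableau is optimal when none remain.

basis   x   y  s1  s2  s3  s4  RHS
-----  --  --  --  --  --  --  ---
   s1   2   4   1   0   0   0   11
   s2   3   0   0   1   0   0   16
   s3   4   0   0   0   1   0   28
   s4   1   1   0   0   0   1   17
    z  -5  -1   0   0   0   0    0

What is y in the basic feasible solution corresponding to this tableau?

y is not in the basis, so in the current basic feasible solution y = 0.

0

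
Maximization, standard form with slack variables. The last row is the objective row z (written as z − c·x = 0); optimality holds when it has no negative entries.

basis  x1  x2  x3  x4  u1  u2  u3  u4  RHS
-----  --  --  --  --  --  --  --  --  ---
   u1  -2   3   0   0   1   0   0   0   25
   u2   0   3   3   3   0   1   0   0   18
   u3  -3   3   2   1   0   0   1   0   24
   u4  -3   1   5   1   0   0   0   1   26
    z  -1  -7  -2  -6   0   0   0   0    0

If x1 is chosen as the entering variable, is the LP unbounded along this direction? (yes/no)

yes

Every constraint-row entry in column x1 is ≤ 0, so increasing x1 is unbounded.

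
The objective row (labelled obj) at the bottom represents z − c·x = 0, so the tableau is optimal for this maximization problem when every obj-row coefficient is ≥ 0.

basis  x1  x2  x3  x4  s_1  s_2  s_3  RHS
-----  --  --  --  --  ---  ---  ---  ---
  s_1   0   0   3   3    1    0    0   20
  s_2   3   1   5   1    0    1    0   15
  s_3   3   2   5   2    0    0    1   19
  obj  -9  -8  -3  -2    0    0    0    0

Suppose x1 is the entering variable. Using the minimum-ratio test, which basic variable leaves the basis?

s_2

Column x1 entries and ratios — s_1: 0 ≤ 0, skip; s_2: 15/3 = 5; s_3: 19/3 = 19/3.
Smallest ratio is 5 in the row of s_2, so s_2 leaves.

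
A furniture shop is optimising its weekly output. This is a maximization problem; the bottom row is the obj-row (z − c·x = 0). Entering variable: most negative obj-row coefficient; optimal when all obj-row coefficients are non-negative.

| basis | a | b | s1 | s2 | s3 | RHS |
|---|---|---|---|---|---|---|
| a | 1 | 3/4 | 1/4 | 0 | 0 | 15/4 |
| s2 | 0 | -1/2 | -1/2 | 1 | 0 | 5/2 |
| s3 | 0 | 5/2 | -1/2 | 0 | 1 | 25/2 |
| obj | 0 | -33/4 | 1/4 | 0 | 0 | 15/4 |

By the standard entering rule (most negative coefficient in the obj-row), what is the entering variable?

Negative obj-row entries: b: -33/4.
The most negative is -33/4 in column b, so b enters.

b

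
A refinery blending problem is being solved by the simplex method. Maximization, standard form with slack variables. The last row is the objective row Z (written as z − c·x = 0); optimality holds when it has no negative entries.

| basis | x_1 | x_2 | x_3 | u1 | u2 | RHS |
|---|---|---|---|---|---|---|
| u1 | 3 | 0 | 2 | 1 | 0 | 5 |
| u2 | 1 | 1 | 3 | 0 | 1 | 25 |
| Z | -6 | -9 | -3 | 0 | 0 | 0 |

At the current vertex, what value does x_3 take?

x_3 is not in the basis, so in the current basic feasible solution x_3 = 0.

0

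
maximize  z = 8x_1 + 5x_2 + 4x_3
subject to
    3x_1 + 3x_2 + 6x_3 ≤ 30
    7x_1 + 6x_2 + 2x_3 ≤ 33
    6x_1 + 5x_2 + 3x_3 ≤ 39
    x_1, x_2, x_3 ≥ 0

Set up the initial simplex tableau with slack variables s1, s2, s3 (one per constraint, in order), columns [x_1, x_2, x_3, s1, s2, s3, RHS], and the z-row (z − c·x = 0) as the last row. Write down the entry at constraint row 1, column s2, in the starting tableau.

Slack s2 belongs to constraint 2; its column is the unit vector e_2, so the entry in row 1 is 0.

0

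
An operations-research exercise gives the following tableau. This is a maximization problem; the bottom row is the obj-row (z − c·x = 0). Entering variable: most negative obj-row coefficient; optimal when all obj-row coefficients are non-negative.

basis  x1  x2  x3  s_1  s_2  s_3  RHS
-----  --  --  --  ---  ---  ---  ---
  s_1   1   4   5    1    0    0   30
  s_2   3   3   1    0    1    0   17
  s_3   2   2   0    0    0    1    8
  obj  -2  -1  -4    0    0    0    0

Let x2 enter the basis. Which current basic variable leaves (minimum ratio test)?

Column x2 entries and ratios — s_1: 30/4 = 15/2; s_2: 17/3 = 17/3; s_3: 8/2 = 4.
Smallest ratio is 4 in the row of s_3, so s_3 leaves.

s_3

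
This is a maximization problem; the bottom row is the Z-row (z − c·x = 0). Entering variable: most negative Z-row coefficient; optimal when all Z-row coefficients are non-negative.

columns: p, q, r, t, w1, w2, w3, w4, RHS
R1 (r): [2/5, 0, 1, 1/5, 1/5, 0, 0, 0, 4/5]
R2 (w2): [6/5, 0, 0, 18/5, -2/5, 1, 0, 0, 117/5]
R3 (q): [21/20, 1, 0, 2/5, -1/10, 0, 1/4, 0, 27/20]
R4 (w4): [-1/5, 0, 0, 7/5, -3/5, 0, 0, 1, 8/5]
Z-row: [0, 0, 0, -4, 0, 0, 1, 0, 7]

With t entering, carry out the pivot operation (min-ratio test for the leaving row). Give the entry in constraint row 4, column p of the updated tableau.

-1/7

Ratio test on column t — row 1: (4/5)/(1/5) = 4; row 2: (117/5)/(18/5) = 13/2; row 3: (27/20)/(2/5) = 27/8; row 4: (8/5)/(7/5) = 8/7. Minimum is 8/7 at row 4 (w4 leaves); pivot element 7/5.
Divide row 4 by 7/5; eliminate column t from the other rows.
In the new row 4, the p entry is the old entry divided by the pivot: (-1/5)/(7/5) = -1/7.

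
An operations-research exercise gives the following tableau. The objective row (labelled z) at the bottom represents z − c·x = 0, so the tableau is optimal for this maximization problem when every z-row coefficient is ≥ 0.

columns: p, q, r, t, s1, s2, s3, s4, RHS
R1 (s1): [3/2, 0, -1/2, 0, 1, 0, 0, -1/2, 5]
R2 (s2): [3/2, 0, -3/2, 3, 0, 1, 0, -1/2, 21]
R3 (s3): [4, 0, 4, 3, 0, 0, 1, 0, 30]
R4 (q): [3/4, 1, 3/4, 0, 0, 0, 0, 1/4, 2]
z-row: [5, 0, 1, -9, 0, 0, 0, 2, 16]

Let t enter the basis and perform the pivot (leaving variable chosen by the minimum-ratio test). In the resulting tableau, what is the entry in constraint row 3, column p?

Ratio test on column t — row 1: entry 0 ≤ 0; row 2: 21/3 = 7; row 3: 30/3 = 10; row 4: entry 0 ≤ 0. Minimum is 7 at row 2 (s2 leaves); pivot element 3.
Divide row 2 by 3; eliminate column t from the other rows.
Row 3 update in column p: 4 − 3·(1/2) = 5/2.

5/2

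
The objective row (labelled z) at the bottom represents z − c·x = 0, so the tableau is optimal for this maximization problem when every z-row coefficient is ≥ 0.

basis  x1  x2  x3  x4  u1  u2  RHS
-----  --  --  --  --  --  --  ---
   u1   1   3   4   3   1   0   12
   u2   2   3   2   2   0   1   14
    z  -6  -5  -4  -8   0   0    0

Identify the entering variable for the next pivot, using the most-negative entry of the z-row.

Negative z-row entries: x1: -6, x2: -5, x3: -4, x4: -8.
The most negative is -8 in column x4, so x4 enters.

x4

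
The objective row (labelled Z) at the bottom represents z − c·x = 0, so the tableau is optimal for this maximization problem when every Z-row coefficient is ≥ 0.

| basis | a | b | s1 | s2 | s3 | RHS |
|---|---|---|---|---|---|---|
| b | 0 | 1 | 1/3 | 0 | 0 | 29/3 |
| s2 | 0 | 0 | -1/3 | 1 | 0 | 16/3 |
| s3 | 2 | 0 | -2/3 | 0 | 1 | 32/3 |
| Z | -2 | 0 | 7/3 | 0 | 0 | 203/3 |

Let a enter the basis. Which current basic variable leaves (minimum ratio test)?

s3

Column a entries and ratios — b: 0 ≤ 0, skip; s2: 0 ≤ 0, skip; s3: (32/3)/2 = 16/3.
Smallest ratio is 16/3 in the row of s3, so s3 leaves.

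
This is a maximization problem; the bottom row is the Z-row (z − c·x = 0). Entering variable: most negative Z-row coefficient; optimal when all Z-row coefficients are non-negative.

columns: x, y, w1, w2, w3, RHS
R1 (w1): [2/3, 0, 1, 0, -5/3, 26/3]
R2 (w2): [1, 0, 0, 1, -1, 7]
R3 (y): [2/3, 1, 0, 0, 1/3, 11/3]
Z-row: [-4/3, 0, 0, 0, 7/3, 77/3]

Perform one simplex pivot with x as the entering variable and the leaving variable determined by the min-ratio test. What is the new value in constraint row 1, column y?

Ratio test on column x — row 1: (26/3)/(2/3) = 13; row 2: 7/1 = 7; row 3: (11/3)/(2/3) = 11/2. Minimum is 11/2 at row 3 (y leaves); pivot element 2/3.
Divide row 3 by 2/3; eliminate column x from the other rows.
Row 1 update in column y: 0 − (2/3)·(3/2) = -1.

-1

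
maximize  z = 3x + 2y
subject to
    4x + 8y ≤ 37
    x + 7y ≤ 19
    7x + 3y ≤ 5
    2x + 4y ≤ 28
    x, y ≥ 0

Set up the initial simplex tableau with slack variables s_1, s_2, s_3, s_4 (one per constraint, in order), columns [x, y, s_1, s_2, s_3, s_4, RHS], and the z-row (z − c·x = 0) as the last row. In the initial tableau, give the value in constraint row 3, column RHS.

5

The RHS of constraint 3 is b_3 = 5.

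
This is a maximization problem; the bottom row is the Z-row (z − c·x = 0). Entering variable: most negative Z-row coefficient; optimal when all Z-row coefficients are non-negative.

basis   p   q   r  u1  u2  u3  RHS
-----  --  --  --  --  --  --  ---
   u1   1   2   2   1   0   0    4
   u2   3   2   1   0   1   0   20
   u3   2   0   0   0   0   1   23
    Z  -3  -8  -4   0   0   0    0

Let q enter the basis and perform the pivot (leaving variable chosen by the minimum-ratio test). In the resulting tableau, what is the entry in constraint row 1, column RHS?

Ratio test on column q — row 1: 4/2 = 2; row 2: 20/2 = 10; row 3: entry 0 ≤ 0. Minimum is 2 at row 1 (u1 leaves); pivot element 2.
Divide row 1 by 2; eliminate column q from the other rows.
In the new row 1, the RHS entry is the old entry divided by the pivot: 4/2 = 2.

2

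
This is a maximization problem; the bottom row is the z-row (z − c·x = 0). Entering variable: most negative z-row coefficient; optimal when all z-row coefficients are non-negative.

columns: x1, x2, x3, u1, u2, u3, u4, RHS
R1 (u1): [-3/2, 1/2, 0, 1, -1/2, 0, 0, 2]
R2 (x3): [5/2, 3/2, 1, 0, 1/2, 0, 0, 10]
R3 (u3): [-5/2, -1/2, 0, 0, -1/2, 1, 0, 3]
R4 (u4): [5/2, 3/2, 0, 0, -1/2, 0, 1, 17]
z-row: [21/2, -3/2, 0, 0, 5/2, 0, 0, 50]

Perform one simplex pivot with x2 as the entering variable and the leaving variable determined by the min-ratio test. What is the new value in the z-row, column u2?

Ratio test on column x2 — row 1: 2/(1/2) = 4; row 2: 10/(3/2) = 20/3; row 3: entry -1/2 ≤ 0; row 4: 17/(3/2) = 34/3. Minimum is 4 at row 1 (u1 leaves); pivot element 1/2.
Divide row 1 by 1/2; eliminate column x2 from the other rows.
z-row update in column u2: 5/2 − (-3/2)·(-1) = 1.

1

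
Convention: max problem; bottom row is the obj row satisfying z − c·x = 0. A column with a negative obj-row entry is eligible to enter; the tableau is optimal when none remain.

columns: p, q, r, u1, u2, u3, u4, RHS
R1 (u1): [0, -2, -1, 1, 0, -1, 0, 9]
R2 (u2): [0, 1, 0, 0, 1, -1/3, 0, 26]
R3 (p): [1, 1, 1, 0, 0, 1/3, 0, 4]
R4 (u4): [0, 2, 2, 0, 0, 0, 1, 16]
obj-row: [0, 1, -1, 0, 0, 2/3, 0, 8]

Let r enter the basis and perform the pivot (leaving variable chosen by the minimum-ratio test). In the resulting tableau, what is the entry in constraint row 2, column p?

0

Ratio test on column r — row 1: entry -1 ≤ 0; row 2: entry 0 ≤ 0; row 3: 4/1 = 4; row 4: 16/2 = 8. Minimum is 4 at row 3 (p leaves); pivot element 1.
Divide row 3 by 1; eliminate column r from the other rows.
Row 2 update in column p: 0 − 0·1 = 0.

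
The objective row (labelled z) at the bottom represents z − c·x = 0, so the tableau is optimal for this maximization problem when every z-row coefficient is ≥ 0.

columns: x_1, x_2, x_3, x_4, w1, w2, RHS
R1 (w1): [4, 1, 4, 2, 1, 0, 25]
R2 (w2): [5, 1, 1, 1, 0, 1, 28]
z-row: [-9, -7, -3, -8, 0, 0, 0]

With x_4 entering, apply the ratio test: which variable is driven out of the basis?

w1

Column x_4 entries and ratios — w1: 25/2 = 25/2; w2: 28/1 = 28.
Smallest ratio is 25/2 in the row of w1, so w1 leaves.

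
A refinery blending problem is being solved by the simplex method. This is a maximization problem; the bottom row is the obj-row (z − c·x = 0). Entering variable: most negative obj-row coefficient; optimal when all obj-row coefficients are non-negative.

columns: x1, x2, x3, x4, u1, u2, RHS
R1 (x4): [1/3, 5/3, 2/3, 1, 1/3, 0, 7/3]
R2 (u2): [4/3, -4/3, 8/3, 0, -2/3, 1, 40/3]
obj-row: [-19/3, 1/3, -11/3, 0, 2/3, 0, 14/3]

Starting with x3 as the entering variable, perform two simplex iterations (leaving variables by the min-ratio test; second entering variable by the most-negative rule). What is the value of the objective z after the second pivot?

Ratio test on column x3 — row 1: (7/3)/(2/3) = 7/2; row 2: (40/3)/(8/3) = 5. Minimum is 7/2 at row 1 (x4 leaves); pivot element 2/3.
Pivot on row 1; the obj-row RHS becomes 14/3 − (-11/3)·(7/2) = 35/2.
Next entering variable (most negative obj-row entry -9/2): x1.
Ratio test on column x1 — row 1: (7/2)/(1/2) = 7; row 2: entry 0 ≤ 0. Minimum is 7 at row 1 (x3 leaves); pivot element 1/2.
After the second pivot the obj-row RHS is 35/2 − (-9/2)·7 = 49.

49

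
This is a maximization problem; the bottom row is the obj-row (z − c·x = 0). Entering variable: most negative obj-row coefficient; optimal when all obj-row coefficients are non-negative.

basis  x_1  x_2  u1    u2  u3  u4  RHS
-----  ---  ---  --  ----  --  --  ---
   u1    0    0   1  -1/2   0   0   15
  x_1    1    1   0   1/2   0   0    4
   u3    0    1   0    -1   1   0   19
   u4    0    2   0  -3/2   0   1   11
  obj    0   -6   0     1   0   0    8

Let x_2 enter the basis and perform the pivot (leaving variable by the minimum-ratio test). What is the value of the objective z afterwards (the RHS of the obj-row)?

Ratio test on column x_2 — row 1: entry 0 ≤ 0; row 2: 4/1 = 4; row 3: 19/1 = 19; row 4: 11/2 = 11/2. Minimum is 4 at row 2 (x_1 leaves); pivot element 1.
Pivot on row 2; the obj-row RHS becomes 8 − (-6)·4 = 32.

32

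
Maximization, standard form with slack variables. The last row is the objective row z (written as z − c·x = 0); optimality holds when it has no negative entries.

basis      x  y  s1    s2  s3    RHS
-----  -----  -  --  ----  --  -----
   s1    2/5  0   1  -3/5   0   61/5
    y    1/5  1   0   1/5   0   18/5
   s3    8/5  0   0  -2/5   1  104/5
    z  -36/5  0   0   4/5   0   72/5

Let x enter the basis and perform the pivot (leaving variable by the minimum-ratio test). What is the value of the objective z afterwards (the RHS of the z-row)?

108

Ratio test on column x — row 1: (61/5)/(2/5) = 61/2; row 2: (18/5)/(1/5) = 18; row 3: (104/5)/(8/5) = 13. Minimum is 13 at row 3 (s3 leaves); pivot element 8/5.
Pivot on row 3; the z-row RHS becomes 72/5 − (-36/5)·13 = 108.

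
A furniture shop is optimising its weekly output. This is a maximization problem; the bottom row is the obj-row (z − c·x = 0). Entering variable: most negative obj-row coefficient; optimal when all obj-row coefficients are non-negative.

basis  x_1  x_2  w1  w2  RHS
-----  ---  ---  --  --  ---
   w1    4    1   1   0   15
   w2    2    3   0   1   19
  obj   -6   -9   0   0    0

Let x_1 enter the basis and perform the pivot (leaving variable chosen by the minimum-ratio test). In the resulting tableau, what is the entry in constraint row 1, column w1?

Ratio test on column x_1 — row 1: 15/4 = 15/4; row 2: 19/2 = 19/2. Minimum is 15/4 at row 1 (w1 leaves); pivot element 4.
Divide row 1 by 4; eliminate column x_1 from the other rows.
In the new row 1, the w1 entry is the old entry divided by the pivot: 1/4 = 1/4.

1/4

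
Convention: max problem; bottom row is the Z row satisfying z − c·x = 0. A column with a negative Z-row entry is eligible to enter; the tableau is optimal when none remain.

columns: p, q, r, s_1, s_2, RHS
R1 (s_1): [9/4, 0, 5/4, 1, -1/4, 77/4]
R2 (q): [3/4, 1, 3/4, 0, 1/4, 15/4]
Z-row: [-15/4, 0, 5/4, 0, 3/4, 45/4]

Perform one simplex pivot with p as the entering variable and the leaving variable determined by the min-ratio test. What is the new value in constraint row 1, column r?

Ratio test on column p — row 1: (77/4)/(9/4) = 77/9; row 2: (15/4)/(3/4) = 5. Minimum is 5 at row 2 (q leaves); pivot element 3/4.
Divide row 2 by 3/4; eliminate column p from the other rows.
Row 1 update in column r: 5/4 − (9/4)·1 = -1.

-1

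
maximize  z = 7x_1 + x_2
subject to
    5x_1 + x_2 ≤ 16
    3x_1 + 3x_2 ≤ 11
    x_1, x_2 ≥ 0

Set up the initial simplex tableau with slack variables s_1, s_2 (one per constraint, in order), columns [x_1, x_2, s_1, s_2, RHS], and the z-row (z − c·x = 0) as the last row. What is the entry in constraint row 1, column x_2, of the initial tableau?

1

Constraint 1 has coefficient 1 on x_2.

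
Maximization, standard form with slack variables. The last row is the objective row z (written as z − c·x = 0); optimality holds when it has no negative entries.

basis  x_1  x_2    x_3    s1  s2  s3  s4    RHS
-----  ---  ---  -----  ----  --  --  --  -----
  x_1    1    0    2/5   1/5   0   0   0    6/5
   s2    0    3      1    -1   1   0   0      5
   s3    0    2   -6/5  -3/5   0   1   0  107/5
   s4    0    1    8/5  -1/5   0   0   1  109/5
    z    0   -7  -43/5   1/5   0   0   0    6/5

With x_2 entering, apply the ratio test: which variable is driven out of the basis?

s2

Column x_2 entries and ratios — x_1: 0 ≤ 0, skip; s2: 5/3 = 5/3; s3: (107/5)/2 = 107/10; s4: (109/5)/1 = 109/5.
Smallest ratio is 5/3 in the row of s2, so s2 leaves.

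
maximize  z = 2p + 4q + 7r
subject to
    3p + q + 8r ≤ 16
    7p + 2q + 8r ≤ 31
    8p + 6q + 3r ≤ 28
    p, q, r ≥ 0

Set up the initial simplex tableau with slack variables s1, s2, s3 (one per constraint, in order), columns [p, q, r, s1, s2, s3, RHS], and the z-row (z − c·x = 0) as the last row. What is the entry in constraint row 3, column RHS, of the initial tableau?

The RHS of constraint 3 is b_3 = 28.

28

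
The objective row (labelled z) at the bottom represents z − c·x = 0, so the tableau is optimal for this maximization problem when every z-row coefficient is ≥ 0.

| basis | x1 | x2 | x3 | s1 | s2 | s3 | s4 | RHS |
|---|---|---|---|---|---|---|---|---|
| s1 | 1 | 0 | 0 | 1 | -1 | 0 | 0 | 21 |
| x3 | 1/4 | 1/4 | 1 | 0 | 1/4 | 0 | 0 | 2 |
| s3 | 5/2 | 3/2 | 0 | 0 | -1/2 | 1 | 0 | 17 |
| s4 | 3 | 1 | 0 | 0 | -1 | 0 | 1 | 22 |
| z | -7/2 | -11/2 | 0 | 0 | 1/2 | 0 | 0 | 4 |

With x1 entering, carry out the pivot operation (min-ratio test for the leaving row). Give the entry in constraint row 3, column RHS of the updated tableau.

Ratio test on column x1 — row 1: 21/1 = 21; row 2: 2/(1/4) = 8; row 3: 17/(5/2) = 34/5; row 4: 22/3 = 22/3. Minimum is 34/5 at row 3 (s3 leaves); pivot element 5/2.
Divide row 3 by 5/2; eliminate column x1 from the other rows.
In the new row 3, the RHS entry is the old entry divided by the pivot: 17/(5/2) = 34/5.

34/5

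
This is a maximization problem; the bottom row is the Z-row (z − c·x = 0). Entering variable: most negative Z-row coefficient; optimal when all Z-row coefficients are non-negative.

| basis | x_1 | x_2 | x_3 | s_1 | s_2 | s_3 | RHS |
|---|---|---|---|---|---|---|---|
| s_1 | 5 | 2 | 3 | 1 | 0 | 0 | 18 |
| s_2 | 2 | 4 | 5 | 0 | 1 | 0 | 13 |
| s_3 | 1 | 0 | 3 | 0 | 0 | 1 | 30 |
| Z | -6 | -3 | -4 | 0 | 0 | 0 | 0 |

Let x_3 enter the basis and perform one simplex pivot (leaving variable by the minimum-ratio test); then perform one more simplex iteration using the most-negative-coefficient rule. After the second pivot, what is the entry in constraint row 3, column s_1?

Ratio test on column x_3 — row 1: 18/3 = 6; row 2: 13/5 = 13/5; row 3: 30/3 = 10. Minimum is 13/5 at row 2 (s_2 leaves); pivot element 5.
Divide row 2 by 5; eliminate column x_3 from the other rows.
Second iteration: most negative Z-row entry is -22/5 in column x_1, so x_1 enters.
Ratio test on column x_1 — row 1: (51/5)/(19/5) = 51/19; row 2: (13/5)/(2/5) = 13/2; row 3: entry -1/5 ≤ 0. Minimum is 51/19 at row 1 (s_1 leaves); pivot element 19/5.
Divide row 1 by 19/5; eliminate column x_1 from the other rows.
After both pivots, the entry at constraint row 3, column s_1 is 1/19.

1/19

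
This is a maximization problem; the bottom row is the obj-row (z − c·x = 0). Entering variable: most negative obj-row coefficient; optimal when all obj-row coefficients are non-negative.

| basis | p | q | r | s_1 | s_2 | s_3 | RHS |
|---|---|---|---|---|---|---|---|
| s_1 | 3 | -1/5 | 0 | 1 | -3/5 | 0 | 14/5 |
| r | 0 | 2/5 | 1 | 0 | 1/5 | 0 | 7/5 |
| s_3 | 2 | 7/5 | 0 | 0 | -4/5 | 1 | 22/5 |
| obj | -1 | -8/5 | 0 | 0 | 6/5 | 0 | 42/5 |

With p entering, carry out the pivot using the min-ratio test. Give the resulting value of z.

Ratio test on column p — row 1: (14/5)/3 = 14/15; row 2: entry 0 ≤ 0; row 3: (22/5)/2 = 11/5. Minimum is 14/15 at row 1 (s_1 leaves); pivot element 3.
Pivot on row 1; the obj-row RHS becomes 42/5 − (-1)·(14/15) = 28/3.

28/3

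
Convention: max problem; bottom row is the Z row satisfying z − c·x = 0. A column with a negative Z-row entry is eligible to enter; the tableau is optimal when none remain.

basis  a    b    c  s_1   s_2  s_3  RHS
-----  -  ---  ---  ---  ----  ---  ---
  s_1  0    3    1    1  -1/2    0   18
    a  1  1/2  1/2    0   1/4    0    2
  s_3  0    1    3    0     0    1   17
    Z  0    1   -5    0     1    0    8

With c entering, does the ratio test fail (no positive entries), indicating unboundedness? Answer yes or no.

Column c has positive entries in row(s) 1, 2, 3, so the ratio test bounds it — not unbounded.

no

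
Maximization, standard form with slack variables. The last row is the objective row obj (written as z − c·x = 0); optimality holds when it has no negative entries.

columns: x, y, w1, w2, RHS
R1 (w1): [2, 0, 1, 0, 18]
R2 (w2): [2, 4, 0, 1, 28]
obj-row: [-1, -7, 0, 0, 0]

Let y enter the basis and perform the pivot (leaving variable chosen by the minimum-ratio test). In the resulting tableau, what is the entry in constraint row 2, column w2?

Ratio test on column y — row 1: entry 0 ≤ 0; row 2: 28/4 = 7. Minimum is 7 at row 2 (w2 leaves); pivot element 4.
Divide row 2 by 4; eliminate column y from the other rows.
In the new row 2, the w2 entry is the old entry divided by the pivot: 1/4 = 1/4.

1/4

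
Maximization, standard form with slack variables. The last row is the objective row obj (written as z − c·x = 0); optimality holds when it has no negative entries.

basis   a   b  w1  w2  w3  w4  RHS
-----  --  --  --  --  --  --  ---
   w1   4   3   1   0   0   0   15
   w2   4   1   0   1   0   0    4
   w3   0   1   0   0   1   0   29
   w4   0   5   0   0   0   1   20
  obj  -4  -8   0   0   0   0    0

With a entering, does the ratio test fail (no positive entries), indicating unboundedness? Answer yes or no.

Column a has positive entries in row(s) 1, 2, so the ratio test bounds it — not unbounded.

no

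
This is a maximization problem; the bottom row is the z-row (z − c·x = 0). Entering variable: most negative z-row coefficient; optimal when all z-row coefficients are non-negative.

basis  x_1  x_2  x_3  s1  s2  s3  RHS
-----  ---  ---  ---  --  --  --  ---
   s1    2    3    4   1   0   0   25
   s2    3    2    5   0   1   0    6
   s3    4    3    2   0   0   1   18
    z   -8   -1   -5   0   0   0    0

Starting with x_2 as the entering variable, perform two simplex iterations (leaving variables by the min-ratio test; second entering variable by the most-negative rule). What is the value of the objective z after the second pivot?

16

Ratio test on column x_2 — row 1: 25/3 = 25/3; row 2: 6/2 = 3; row 3: 18/3 = 6. Minimum is 3 at row 2 (s2 leaves); pivot element 2.
Pivot on row 2; the z-row RHS becomes 0 − (-1)·3 = 3.
Next entering variable (most negative z-row entry -13/2): x_1.
Ratio test on column x_1 — row 1: entry -5/2 ≤ 0; row 2: 3/(3/2) = 2; row 3: entry -1/2 ≤ 0. Minimum is 2 at row 2 (x_2 leaves); pivot element 3/2.
After the second pivot the z-row RHS is 3 − (-13/2)·2 = 16.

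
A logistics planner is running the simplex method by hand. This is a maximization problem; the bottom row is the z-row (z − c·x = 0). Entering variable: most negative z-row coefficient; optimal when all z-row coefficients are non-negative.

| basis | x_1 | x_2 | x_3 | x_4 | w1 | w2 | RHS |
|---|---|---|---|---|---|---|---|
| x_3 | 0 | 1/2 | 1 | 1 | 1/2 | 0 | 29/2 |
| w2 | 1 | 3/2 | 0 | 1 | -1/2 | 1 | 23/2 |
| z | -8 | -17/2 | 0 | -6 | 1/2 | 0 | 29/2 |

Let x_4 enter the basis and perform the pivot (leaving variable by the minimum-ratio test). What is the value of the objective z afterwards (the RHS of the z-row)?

167/2

Ratio test on column x_4 — row 1: (29/2)/1 = 29/2; row 2: (23/2)/1 = 23/2. Minimum is 23/2 at row 2 (w2 leaves); pivot element 1.
Pivot on row 2; the z-row RHS becomes 29/2 − (-6)·(23/2) = 167/2.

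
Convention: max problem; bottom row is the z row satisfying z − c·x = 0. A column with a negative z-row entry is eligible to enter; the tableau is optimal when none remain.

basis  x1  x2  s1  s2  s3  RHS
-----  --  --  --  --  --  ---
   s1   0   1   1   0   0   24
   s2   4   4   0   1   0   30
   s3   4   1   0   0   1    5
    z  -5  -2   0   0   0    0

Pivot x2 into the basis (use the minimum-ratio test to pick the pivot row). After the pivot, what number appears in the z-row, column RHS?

Ratio test on column x2 — row 1: 24/1 = 24; row 2: 30/4 = 15/2; row 3: 5/1 = 5. Minimum is 5 at row 3 (s3 leaves); pivot element 1.
Divide row 3 by 1; eliminate column x2 from the other rows.
z-row update in column RHS: 0 − (-2)·5 = 10.

10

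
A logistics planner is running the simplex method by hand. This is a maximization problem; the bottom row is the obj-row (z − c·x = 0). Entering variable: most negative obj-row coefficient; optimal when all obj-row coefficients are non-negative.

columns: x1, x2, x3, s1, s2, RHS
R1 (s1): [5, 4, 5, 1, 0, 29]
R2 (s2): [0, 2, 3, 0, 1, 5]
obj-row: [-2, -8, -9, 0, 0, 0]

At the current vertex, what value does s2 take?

s2 is basic (row 2); its value is the RHS of that row, 5.

5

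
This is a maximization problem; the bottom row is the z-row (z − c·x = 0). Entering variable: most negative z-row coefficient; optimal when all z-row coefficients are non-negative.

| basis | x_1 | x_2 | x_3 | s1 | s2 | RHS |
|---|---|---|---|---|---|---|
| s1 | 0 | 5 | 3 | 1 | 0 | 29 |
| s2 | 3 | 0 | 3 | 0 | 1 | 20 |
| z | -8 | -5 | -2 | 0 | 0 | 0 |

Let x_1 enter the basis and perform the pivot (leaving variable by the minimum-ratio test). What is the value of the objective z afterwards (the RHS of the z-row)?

Ratio test on column x_1 — row 1: entry 0 ≤ 0; row 2: 20/3 = 20/3. Minimum is 20/3 at row 2 (s2 leaves); pivot element 3.
Pivot on row 2; the z-row RHS becomes 0 − (-8)·(20/3) = 160/3.

160/3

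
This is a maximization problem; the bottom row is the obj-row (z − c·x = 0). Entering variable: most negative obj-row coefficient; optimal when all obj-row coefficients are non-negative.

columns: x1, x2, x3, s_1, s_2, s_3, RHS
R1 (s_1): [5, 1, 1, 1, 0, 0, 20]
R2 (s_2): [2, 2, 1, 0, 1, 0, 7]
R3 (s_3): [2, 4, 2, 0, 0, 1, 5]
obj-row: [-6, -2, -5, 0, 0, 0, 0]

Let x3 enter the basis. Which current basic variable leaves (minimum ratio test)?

Column x3 entries and ratios — s_1: 20/1 = 20; s_2: 7/1 = 7; s_3: 5/2 = 5/2.
Smallest ratio is 5/2 in the row of s_3, so s_3 leaves.

s_3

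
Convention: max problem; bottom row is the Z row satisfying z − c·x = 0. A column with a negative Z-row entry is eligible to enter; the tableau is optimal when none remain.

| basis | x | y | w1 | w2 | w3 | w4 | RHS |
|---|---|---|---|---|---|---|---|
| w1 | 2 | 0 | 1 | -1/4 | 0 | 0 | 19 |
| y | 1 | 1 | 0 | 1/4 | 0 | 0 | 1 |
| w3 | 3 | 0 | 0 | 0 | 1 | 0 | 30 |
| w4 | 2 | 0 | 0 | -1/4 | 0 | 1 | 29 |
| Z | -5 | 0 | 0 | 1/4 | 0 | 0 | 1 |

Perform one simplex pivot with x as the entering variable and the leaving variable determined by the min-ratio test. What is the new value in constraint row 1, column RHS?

Ratio test on column x — row 1: 19/2 = 19/2; row 2: 1/1 = 1; row 3: 30/3 = 10; row 4: 29/2 = 29/2. Minimum is 1 at row 2 (y leaves); pivot element 1.
Divide row 2 by 1; eliminate column x from the other rows.
Row 1 update in column RHS: 19 − 2·1 = 17.

17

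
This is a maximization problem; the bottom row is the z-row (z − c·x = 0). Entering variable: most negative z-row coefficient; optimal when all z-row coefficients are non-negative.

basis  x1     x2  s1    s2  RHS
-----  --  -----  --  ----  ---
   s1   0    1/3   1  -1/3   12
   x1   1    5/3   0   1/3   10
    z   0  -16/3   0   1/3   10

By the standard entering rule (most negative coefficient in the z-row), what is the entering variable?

x2

Negative z-row entries: x2: -16/3.
The most negative is -16/3 in column x2, so x2 enters.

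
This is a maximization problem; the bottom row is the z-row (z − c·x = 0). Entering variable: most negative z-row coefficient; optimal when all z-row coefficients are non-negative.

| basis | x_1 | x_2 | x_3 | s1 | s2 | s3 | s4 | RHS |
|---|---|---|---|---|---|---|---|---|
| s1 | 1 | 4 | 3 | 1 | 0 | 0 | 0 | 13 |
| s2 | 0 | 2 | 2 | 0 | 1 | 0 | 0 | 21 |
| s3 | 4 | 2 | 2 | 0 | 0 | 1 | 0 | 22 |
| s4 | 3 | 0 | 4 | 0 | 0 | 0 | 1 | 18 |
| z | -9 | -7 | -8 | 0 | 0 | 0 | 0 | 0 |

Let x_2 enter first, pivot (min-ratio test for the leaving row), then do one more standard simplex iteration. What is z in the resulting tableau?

384/7

Ratio test on column x_2 — row 1: 13/4 = 13/4; row 2: 21/2 = 21/2; row 3: 22/2 = 11; row 4: entry 0 ≤ 0. Minimum is 13/4 at row 1 (s1 leaves); pivot element 4.
Pivot on row 1; the z-row RHS becomes 0 − (-7)·(13/4) = 91/4.
Next entering variable (most negative z-row entry -29/4): x_1.
Ratio test on column x_1 — row 1: (13/4)/(1/4) = 13; row 2: entry -1/2 ≤ 0; row 3: (31/2)/(7/2) = 31/7; row 4: 18/3 = 6. Minimum is 31/7 at row 3 (s3 leaves); pivot element 7/2.
After the second pivot the z-row RHS is 91/4 − (-29/4)·(31/7) = 384/7.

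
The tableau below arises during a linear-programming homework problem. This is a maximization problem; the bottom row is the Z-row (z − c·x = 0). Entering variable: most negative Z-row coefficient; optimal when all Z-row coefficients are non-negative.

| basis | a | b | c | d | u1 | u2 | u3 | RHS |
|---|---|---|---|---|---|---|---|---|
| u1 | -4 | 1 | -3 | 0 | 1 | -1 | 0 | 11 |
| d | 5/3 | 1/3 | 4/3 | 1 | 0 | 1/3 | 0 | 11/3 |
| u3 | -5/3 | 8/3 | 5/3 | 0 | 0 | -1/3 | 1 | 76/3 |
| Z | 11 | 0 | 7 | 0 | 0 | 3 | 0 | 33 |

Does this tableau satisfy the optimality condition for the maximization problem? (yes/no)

Every Z-row coefficient is ≥ 0, so the tableau is optimal.

yes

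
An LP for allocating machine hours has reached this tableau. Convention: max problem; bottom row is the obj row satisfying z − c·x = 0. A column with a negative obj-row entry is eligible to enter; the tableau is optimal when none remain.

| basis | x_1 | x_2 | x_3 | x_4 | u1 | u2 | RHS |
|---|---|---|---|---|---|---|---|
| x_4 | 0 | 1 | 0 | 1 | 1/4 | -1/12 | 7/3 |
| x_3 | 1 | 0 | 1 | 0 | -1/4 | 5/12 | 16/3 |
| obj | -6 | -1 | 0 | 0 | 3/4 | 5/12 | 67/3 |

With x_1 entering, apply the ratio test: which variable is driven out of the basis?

x_3

Column x_1 entries and ratios — x_4: 0 ≤ 0, skip; x_3: (16/3)/1 = 16/3.
Smallest ratio is 16/3 in the row of x_3, so x_3 leaves.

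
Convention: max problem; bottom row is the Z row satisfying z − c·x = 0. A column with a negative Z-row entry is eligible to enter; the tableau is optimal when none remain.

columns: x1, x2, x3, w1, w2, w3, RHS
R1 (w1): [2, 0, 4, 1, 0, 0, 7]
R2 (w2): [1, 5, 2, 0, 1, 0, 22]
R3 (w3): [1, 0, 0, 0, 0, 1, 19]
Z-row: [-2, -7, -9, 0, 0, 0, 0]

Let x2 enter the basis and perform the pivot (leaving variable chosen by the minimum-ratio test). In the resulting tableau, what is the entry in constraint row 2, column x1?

Ratio test on column x2 — row 1: entry 0 ≤ 0; row 2: 22/5 = 22/5; row 3: entry 0 ≤ 0. Minimum is 22/5 at row 2 (w2 leaves); pivot element 5.
Divide row 2 by 5; eliminate column x2 from the other rows.
In the new row 2, the x1 entry is the old entry divided by the pivot: 1/5 = 1/5.

1/5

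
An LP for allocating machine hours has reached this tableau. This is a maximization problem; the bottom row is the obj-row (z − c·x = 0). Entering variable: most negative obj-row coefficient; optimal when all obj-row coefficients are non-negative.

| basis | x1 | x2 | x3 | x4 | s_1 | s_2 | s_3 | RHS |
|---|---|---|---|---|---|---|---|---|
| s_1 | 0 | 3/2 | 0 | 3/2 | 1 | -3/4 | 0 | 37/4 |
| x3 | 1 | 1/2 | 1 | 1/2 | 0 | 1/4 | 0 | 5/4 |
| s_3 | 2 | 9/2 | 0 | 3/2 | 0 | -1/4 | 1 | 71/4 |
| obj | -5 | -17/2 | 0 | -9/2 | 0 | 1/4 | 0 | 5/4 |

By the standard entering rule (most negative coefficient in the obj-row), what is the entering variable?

x2

Negative obj-row entries: x1: -5, x2: -17/2, x4: -9/2.
The most negative is -17/2 in column x2, so x2 enters.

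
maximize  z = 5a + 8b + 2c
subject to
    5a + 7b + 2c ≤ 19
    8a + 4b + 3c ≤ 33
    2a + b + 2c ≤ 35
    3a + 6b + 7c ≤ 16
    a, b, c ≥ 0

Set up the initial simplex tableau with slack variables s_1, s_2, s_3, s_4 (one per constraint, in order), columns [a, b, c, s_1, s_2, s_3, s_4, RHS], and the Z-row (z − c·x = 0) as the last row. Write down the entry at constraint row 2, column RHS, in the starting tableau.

33

The RHS of constraint 2 is b_2 = 33.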